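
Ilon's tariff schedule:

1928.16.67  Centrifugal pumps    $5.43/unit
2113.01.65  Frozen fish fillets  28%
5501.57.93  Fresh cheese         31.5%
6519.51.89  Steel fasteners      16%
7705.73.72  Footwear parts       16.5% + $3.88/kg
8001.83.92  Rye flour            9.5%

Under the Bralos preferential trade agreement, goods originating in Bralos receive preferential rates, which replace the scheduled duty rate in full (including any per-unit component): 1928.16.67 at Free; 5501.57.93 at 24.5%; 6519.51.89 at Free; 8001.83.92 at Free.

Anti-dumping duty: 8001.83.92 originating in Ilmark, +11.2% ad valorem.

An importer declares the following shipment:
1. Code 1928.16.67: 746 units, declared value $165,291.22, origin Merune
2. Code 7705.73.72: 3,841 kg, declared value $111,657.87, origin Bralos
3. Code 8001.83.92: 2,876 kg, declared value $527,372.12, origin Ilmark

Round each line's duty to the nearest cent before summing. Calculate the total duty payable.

$146,543.44

Line 1 (1928.16.67, Merune, 746 units, $165,291.22):
Base rate for 1928.16.67 is $5.43/unit.
1928.16.67 has an FTA preferential rate, but origin Merune is not Bralos; base rate stands.
Duty = 746 × $5.43 = $4,050.78.
Line 2 (7705.73.72, Bralos, 3,841 kg, $111,657.87):
Base rate for 7705.73.72 is 16.5% + $3.88/kg.
Origin Bralos is the FTA partner but 7705.73.72 is not on the preference list; base rate stands.
Duty = $111,657.87 × 16.5% + 3,841 × $3.88 = $33,326.63.
Line 3 (8001.83.92, Ilmark, 2,876 kg, $527,372.12):
Base rate for 8001.83.92 is 9.5%.
8001.83.92 has an FTA preferential rate, but origin Ilmark is not Bralos; base rate stands.
Additional duty on 8001.83.92 from Ilmark: +11.2%. Applied ad valorem rate: 9.5% + 11.2% = 20.7%.
Duty = $527,372.12 × 20.7% = $109,166.03.
Total = $4,050.78 + $33,326.63 + $109,166.03 = $146,543.44.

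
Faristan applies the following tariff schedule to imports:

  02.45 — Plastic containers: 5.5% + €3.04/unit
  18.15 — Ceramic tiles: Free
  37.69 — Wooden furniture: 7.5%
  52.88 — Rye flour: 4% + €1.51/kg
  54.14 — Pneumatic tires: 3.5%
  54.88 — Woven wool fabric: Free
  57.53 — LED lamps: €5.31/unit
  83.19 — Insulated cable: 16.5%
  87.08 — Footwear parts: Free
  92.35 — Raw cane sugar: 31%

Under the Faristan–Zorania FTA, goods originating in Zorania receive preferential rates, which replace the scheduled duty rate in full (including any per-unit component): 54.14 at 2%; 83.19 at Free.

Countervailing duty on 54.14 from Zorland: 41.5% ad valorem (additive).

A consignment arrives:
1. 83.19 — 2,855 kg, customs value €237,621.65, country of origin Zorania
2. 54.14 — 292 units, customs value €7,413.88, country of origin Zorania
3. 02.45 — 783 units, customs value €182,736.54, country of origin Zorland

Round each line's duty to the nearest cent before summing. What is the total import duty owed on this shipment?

€12,579.11

Line 1 (83.19, Zorania, 2,855 kg, €237,621.65):
Base rate for 83.19 is 16.5%.
Origin Zorania qualifies under the Faristan–Zorania agreement and 83.19 is covered: preferential rate Free applies instead.
Duty = €237,621.65 × 0% = €0.00.
Line 2 (54.14, Zorania, 292 units, €7,413.88):
Base rate for 54.14 is 3.5%.
Origin Zorania qualifies under the Faristan–Zorania agreement and 54.14 is covered: preferential rate 2% applies instead.
The additional-duty order on 54.14 targets Zorland, not Zorania; it does not apply.
Duty = €7,413.88 × 2% = €148.28.
Line 3 (02.45, Zorland, 783 units, €182,736.54):
Base rate for 02.45 is 5.5% + €3.04/unit.
Duty = €182,736.54 × 5.5% + 783 × €3.04 = €12,430.83.
Total = €0.00 + €148.28 + €12,430.83 = €12,579.11.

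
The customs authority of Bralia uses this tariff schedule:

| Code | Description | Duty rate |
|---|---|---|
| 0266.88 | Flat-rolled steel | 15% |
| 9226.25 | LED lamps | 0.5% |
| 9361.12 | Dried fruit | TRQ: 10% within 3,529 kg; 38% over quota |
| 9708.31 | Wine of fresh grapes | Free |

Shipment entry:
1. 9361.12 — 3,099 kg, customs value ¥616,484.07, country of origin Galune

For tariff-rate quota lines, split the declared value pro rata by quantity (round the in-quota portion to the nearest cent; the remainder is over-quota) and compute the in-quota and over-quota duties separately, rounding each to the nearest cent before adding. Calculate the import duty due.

¥61,648.41

Line 1 (9361.12, Galune, 3,099 kg, ¥616,484.07):
Code 9361.12 is under a tariff-rate quota (threshold 3,529 kg). Quantity 3,099 kg is within the quota, so the in-quota rate 10% applies to the full value.
Duty = ¥616,484.07 × 10% = ¥61,648.41.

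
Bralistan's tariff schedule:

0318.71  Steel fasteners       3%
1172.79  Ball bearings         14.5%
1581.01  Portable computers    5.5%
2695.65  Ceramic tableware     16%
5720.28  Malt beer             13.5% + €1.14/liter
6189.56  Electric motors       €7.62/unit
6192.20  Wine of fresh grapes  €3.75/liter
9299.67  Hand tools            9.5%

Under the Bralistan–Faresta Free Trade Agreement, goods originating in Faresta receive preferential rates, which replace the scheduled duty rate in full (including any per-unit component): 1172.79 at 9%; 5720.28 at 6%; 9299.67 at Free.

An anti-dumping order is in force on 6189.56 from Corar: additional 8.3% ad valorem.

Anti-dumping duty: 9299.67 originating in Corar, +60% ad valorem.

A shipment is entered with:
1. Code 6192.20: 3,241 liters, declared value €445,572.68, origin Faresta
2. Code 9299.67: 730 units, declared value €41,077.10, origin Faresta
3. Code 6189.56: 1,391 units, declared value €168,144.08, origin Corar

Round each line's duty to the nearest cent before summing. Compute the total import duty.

Line 1 (6192.20, Faresta, 3,241 liters, €445,572.68):
Base rate for 6192.20 is €3.75/liter.
Origin Faresta is the FTA partner but 6192.20 is not on the preference list; base rate stands.
Duty = 3,241 × €3.75 = €12,153.75.
Line 2 (9299.67, Faresta, 730 units, €41,077.10):
Base rate for 9299.67 is 9.5%.
Origin Faresta qualifies under the Bralistan–Faresta agreement and 9299.67 is covered: preferential rate Free applies instead.
The additional-duty order on 9299.67 targets Corar, not Faresta; it does not apply.
Duty = €41,077.10 × 0% = €0.00.
Line 3 (6189.56, Corar, 1,391 units, €168,144.08):
Base rate for 6189.56 is €7.62/unit.
Additional duty on 6189.56 from Corar: +8.3% ad valorem. Applied ad valorem rate = 8.3%.
Duty = €168,144.08 × 8.3% + 1,391 × €7.62 = €24,555.38.
Total = €12,153.75 + €0.00 + €24,555.38 = €36,709.13.

€36,709.13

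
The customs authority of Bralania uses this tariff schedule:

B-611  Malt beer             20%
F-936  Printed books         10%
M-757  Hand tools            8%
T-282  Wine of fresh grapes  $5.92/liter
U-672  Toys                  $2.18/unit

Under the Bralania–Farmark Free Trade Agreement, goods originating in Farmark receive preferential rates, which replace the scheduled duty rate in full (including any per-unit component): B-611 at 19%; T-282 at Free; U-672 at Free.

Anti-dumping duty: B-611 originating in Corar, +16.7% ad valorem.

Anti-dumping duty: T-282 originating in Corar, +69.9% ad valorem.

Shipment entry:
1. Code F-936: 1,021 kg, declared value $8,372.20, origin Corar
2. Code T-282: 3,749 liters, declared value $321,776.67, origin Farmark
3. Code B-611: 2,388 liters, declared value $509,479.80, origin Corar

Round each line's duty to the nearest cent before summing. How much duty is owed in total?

Line 1 (F-936, Corar, 1,021 kg, $8,372.20):
Base rate for F-936 is 10%.
Duty = $8,372.20 × 10% = $837.22.
Line 2 (T-282, Farmark, 3,749 liters, $321,776.67):
Base rate for T-282 is $5.92/liter.
Origin Farmark qualifies under the Bralania–Farmark agreement and T-282 is covered: preferential rate Free applies instead.
The additional-duty order on T-282 targets Corar, not Farmark; it does not apply.
Duty = $321,776.67 × 0% = $0.00.
Line 3 (B-611, Corar, 2,388 liters, $509,479.80):
Base rate for B-611 is 20%.
B-611 has an FTA preferential rate, but origin Corar is not Farmark; base rate stands.
Additional duty on B-611 from Corar: +16.7%. Applied ad valorem rate: 20% + 16.7% = 36.7%.
Duty = $509,479.80 × 36.7% = $186,979.09.
Total = $837.22 + $0.00 + $186,979.09 = $187,816.31.

$187,816.31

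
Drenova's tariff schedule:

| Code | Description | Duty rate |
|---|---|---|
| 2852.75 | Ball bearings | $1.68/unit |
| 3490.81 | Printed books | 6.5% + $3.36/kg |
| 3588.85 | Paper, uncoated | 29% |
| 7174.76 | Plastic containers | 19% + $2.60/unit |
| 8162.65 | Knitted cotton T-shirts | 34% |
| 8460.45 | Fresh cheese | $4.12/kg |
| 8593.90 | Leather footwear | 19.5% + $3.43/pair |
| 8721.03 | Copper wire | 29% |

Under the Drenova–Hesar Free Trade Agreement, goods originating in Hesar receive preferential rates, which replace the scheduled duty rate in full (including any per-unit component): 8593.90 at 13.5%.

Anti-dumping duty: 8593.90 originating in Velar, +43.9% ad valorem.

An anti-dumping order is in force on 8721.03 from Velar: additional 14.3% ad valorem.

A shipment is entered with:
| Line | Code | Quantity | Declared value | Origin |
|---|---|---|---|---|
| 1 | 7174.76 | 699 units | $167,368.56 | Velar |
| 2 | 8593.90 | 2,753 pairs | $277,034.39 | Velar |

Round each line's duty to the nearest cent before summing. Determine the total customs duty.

$218,700.02

Line 1 (7174.76, Velar, 699 units, $167,368.56):
Base rate for 7174.76 is 19% + $2.60/unit.
Duty = $167,368.56 × 19% + 699 × $2.60 = $33,617.43.
Line 2 (8593.90, Velar, 2,753 pairs, $277,034.39):
Base rate for 8593.90 is 19.5% + $3.43/pair.
8593.90 has an FTA preferential rate, but origin Velar is not Hesar; base rate stands.
Additional duty on 8593.90 from Velar: +43.9%. Applied ad valorem rate: 19.5% + 43.9% = 63.4%.
Duty = $277,034.39 × 63.4% + 2,753 × $3.43 = $185,082.59.
Total = $33,617.43 + $185,082.59 = $218,700.02.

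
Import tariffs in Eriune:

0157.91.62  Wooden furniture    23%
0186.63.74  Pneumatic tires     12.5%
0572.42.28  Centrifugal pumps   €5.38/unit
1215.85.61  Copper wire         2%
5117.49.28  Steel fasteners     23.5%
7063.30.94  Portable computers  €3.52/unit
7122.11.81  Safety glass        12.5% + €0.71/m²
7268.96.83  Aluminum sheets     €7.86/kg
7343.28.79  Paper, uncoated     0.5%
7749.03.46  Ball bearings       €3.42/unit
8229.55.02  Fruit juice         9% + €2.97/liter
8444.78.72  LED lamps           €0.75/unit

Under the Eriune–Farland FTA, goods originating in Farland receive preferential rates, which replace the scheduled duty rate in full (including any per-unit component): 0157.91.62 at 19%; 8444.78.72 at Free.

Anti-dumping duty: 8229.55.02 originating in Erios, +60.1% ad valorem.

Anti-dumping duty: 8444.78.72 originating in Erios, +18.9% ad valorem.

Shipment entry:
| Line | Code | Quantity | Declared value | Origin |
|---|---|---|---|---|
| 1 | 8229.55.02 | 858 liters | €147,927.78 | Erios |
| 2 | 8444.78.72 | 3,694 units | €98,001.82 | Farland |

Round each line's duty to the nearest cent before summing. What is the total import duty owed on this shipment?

€104,766.36

Line 1 (8229.55.02, Erios, 858 liters, €147,927.78):
Base rate for 8229.55.02 is 9% + €2.97/liter.
Additional duty on 8229.55.02 from Erios: +60.1%. Applied ad valorem rate: 9% + 60.1% = 69.1%.
Duty = €147,927.78 × 69.1% + 858 × €2.97 = €104,766.36.
Line 2 (8444.78.72, Farland, 3,694 units, €98,001.82):
Base rate for 8444.78.72 is €0.75/unit.
Origin Farland qualifies under the Eriune–Farland agreement and 8444.78.72 is covered: preferential rate Free applies instead.
The additional-duty order on 8444.78.72 targets Erios, not Farland; it does not apply.
Duty = €98,001.82 × 0% = €0.00.
Total = €104,766.36 + €0.00 = €104,766.36.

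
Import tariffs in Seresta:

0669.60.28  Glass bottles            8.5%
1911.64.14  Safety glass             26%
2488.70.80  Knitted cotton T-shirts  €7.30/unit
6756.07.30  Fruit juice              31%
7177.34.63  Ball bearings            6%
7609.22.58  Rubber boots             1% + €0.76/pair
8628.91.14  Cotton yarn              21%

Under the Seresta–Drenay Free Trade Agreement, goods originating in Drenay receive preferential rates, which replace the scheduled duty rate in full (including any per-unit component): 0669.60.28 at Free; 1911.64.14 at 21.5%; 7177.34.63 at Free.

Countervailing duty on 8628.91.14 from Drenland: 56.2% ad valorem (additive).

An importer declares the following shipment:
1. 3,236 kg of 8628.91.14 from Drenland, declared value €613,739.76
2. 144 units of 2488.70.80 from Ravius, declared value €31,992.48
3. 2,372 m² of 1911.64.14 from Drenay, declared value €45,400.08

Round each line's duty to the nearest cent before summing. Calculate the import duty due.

€484,619.31

Line 1 (8628.91.14, Drenland, 3,236 kg, €613,739.76):
Base rate for 8628.91.14 is 21%.
Additional duty on 8628.91.14 from Drenland: +56.2%. Applied ad valorem rate: 21% + 56.2% = 77.2%.
Duty = €613,739.76 × 77.2% = €473,807.09.
Line 2 (2488.70.80, Ravius, 144 units, €31,992.48):
Base rate for 2488.70.80 is €7.30/unit.
Duty = 144 × €7.30 = €1,051.20.
Line 3 (1911.64.14, Drenay, 2,372 m², €45,400.08):
Base rate for 1911.64.14 is 26%.
Origin Drenay qualifies under the Seresta–Drenay agreement and 1911.64.14 is covered: preferential rate 21.5% applies instead.
Duty = €45,400.08 × 21.5% = €9,761.02.
Total = €473,807.09 + €1,051.20 + €9,761.02 = €484,619.31.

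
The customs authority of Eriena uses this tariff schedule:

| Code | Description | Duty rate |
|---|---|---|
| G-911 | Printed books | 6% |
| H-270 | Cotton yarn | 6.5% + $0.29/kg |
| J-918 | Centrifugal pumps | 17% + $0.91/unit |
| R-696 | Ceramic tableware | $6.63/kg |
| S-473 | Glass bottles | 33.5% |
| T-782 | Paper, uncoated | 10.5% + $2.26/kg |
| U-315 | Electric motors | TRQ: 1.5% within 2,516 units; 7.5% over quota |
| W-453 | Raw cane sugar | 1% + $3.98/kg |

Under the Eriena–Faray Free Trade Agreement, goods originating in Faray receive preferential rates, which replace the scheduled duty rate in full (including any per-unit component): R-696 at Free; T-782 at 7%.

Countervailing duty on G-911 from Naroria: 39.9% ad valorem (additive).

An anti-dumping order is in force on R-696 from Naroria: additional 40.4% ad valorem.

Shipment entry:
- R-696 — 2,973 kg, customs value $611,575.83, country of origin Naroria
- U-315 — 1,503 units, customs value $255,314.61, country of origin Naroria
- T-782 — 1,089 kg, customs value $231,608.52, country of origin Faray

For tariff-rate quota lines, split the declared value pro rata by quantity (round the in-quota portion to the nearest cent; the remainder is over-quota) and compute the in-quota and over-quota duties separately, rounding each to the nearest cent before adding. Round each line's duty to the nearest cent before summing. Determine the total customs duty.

$286,829.95

Line 1 (R-696, Naroria, 2,973 kg, $611,575.83):
Base rate for R-696 is $6.63/kg.
R-696 has an FTA preferential rate, but origin Naroria is not Faray; base rate stands.
Additional duty on R-696 from Naroria: +40.4% ad valorem. Applied ad valorem rate = 40.4%.
Duty = $611,575.83 × 40.4% + 2,973 × $6.63 = $266,787.63.
Line 2 (U-315, Naroria, 1,503 units, $255,314.61):
Code U-315 is under a tariff-rate quota (threshold 2,516 units). Quantity 1,503 units is within the quota, so the in-quota rate 1.5% applies to the full value.
Duty = $255,314.61 × 1.5% = $3,829.72.
Line 3 (T-782, Faray, 1,089 kg, $231,608.52):
Base rate for T-782 is 10.5% + $2.26/kg.
Origin Faray qualifies under the Eriena–Faray agreement and T-782 is covered: preferential rate 7% applies instead.
Duty = $231,608.52 × 7% = $16,212.60.
Total = $266,787.63 + $3,829.72 + $16,212.60 = $286,829.95.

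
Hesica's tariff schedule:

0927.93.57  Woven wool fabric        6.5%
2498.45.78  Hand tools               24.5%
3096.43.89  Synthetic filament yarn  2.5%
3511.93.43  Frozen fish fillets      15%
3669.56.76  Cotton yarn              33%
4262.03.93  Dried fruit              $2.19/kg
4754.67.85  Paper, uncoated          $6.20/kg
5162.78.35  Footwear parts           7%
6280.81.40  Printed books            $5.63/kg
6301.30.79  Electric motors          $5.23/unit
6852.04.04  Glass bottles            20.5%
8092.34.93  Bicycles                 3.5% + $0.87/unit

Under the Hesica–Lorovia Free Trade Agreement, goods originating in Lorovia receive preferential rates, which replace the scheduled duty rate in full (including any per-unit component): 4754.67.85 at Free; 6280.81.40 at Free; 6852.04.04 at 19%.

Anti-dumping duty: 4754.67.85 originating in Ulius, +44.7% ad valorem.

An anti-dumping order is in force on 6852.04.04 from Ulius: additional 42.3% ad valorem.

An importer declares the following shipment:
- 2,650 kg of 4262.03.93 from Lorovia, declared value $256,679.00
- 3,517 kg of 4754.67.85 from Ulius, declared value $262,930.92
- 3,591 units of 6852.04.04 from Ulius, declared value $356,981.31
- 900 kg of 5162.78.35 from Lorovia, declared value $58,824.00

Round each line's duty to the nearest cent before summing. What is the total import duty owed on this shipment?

Line 1 (4262.03.93, Lorovia, 2,650 kg, $256,679.00):
Base rate for 4262.03.93 is $2.19/kg.
Origin Lorovia is the FTA partner but 4262.03.93 is not on the preference list; base rate stands.
Duty = 2,650 × $2.19 = $5,803.50.
Line 2 (4754.67.85, Ulius, 3,517 kg, $262,930.92):
Base rate for 4754.67.85 is $6.20/kg.
4754.67.85 has an FTA preferential rate, but origin Ulius is not Lorovia; base rate stands.
Additional duty on 4754.67.85 from Ulius: +44.7% ad valorem. Applied ad valorem rate = 44.7%.
Duty = $262,930.92 × 44.7% + 3,517 × $6.20 = $139,335.52.
Line 3 (6852.04.04, Ulius, 3,591 units, $356,981.31):
Base rate for 6852.04.04 is 20.5%.
6852.04.04 has an FTA preferential rate, but origin Ulius is not Lorovia; base rate stands.
Additional duty on 6852.04.04 from Ulius: +42.3%. Applied ad valorem rate: 20.5% + 42.3% = 62.8%.
Duty = $356,981.31 × 62.8% = $224,184.26.
Line 4 (5162.78.35, Lorovia, 900 kg, $58,824.00):
Base rate for 5162.78.35 is 7%.
Origin Lorovia is the FTA partner but 5162.78.35 is not on the preference list; base rate stands.
Duty = $58,824.00 × 7% = $4,117.68.
Total = $5,803.50 + $139,335.52 + $224,184.26 + $4,117.68 = $373,440.96.

$373,440.96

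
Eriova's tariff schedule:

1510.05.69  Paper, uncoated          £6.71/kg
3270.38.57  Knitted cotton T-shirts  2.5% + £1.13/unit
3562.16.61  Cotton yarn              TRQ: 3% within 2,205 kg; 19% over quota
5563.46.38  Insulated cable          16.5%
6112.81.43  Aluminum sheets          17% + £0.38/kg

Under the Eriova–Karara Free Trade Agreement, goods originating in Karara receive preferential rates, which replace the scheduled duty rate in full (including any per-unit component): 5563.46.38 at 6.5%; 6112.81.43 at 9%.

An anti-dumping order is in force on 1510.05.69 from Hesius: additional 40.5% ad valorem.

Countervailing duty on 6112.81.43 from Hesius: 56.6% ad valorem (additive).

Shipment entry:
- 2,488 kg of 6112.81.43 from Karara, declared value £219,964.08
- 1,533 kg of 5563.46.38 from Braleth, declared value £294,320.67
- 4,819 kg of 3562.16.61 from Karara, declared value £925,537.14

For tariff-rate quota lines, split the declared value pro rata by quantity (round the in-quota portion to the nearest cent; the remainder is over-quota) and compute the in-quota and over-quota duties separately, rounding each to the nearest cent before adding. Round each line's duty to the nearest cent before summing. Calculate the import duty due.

£176,452.97

Line 1 (6112.81.43, Karara, 2,488 kg, £219,964.08):
Base rate for 6112.81.43 is 17% + £0.38/kg.
Origin Karara qualifies under the Eriova–Karara agreement and 6112.81.43 is covered: preferential rate 9% applies instead.
The additional-duty order on 6112.81.43 targets Hesius, not Karara; it does not apply.
Duty = £219,964.08 × 9% = £19,796.77.
Line 2 (5563.46.38, Braleth, 1,533 kg, £294,320.67):
Base rate for 5563.46.38 is 16.5%.
5563.46.38 has an FTA preferential rate, but origin Braleth is not Karara; base rate stands.
Duty = £294,320.67 × 16.5% = £48,562.91.
Line 3 (3562.16.61, Karara, 4,819 kg, £925,537.14):
Code 3562.16.61 is under a tariff-rate quota (threshold 2,205 kg). In-quota: 2,205 kg at 3%; over-quota: 2,614 kg at 19%.
Pro-rata value split: in-quota = £925,537.14 × 2,205/4,819 = £423,492.30; over-quota = £925,537.14 − £423,492.30 = £502,044.84.
In-quota duty = £423,492.30 × 3% = £12,704.77. Over-quota duty = £502,044.84 × 19% = £95,388.52.
Line duty = £12,704.77 + £95,388.52 = £108,093.29.
Total = £19,796.77 + £48,562.91 + £108,093.29 = £176,452.97.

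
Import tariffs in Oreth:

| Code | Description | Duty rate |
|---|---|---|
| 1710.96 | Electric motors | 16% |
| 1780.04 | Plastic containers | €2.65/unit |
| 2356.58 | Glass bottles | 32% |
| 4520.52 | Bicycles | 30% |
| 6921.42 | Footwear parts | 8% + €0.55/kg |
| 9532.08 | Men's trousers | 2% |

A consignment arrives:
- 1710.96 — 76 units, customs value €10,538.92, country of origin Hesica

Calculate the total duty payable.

€1,686.23

Line 1 (1710.96, Hesica, 76 units, €10,538.92):
Base rate for 1710.96 is 16%.
Duty = €10,538.92 × 16% = €1,686.23.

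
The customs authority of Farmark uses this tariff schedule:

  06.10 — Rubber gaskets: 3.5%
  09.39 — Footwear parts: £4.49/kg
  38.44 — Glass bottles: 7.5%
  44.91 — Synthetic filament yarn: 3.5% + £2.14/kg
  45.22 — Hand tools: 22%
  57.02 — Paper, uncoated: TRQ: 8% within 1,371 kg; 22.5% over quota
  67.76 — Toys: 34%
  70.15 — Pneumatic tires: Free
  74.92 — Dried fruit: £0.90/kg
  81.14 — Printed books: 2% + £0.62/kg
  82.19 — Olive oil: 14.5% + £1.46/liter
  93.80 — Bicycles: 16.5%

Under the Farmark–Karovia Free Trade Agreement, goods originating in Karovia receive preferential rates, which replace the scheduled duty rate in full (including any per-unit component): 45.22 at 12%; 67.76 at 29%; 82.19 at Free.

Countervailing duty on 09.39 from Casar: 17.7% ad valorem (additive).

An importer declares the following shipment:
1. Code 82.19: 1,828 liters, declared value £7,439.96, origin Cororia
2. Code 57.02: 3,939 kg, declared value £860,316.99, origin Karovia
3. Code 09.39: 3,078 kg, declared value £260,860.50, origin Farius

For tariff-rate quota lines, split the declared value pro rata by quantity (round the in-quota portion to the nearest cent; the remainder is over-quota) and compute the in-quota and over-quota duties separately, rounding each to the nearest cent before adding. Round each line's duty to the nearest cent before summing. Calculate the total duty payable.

£167,720.40

Line 1 (82.19, Cororia, 1,828 liters, £7,439.96):
Base rate for 82.19 is 14.5% + £1.46/liter.
82.19 has an FTA preferential rate, but origin Cororia is not Karovia; base rate stands.
Duty = £7,439.96 × 14.5% + 1,828 × £1.46 = £3,747.67.
Line 2 (57.02, Karovia, 3,939 kg, £860,316.99):
Code 57.02 is under a tariff-rate quota (threshold 1,371 kg). In-quota: 1,371 kg at 8%; over-quota: 2,568 kg at 22.5%.
Pro-rata value split: in-quota = £860,316.99 × 1,371/3,939 = £299,440.11; over-quota = £860,316.99 − £299,440.11 = £560,876.88.
In-quota duty = £299,440.11 × 8% = £23,955.21. Over-quota duty = £560,876.88 × 22.5% = £126,197.30.
Line duty = £23,955.21 + £126,197.30 = £150,152.51.
Line 3 (09.39, Farius, 3,078 kg, £260,860.50):
Base rate for 09.39 is £4.49/kg.
The additional-duty order on 09.39 targets Casar, not Farius; it does not apply.
Duty = 3,078 × £4.49 = £13,820.22.
Total = £3,747.67 + £150,152.51 + £13,820.22 = £167,720.40.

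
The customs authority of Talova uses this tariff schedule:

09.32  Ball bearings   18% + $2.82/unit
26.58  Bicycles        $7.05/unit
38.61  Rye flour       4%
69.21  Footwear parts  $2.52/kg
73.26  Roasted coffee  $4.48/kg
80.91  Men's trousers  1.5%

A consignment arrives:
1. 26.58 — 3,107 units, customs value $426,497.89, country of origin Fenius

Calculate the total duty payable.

$21,904.35

Line 1 (26.58, Fenius, 3,107 units, $426,497.89):
Base rate for 26.58 is $7.05/unit.
Duty = 3,107 × $7.05 = $21,904.35.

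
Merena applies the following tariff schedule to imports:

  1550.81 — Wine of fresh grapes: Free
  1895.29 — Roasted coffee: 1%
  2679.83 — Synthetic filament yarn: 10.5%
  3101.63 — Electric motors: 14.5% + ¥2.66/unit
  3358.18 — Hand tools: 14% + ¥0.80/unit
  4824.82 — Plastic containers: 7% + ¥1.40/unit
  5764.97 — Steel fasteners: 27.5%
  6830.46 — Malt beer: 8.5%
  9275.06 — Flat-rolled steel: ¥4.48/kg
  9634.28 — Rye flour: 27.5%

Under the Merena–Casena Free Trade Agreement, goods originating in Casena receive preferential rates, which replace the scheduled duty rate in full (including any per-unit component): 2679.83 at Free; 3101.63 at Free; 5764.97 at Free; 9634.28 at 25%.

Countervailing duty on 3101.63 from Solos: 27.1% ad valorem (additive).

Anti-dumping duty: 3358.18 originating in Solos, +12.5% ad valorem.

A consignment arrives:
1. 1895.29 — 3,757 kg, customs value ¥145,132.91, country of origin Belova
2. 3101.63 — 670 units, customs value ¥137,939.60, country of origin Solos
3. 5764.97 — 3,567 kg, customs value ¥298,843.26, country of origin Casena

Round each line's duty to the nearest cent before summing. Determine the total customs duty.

Line 1 (1895.29, Belova, 3,757 kg, ¥145,132.91):
Base rate for 1895.29 is 1%.
Duty = ¥145,132.91 × 1% = ¥1,451.33.
Line 2 (3101.63, Solos, 670 units, ¥137,939.60):
Base rate for 3101.63 is 14.5% + ¥2.66/unit.
3101.63 has an FTA preferential rate, but origin Solos is not Casena; base rate stands.
Additional duty on 3101.63 from Solos: +27.1%. Applied ad valorem rate: 14.5% + 27.1% = 41.6%.
Duty = ¥137,939.60 × 41.6% + 670 × ¥2.66 = ¥59,165.07.
Line 3 (5764.97, Casena, 3,567 kg, ¥298,843.26):
Base rate for 5764.97 is 27.5%.
Origin Casena qualifies under the Merena–Casena agreement and 5764.97 is covered: preferential rate Free applies instead.
Duty = ¥298,843.26 × 0% = ¥0.00.
Total = ¥1,451.33 + ¥59,165.07 + ¥0.00 = ¥60,616.40.

¥60,616.40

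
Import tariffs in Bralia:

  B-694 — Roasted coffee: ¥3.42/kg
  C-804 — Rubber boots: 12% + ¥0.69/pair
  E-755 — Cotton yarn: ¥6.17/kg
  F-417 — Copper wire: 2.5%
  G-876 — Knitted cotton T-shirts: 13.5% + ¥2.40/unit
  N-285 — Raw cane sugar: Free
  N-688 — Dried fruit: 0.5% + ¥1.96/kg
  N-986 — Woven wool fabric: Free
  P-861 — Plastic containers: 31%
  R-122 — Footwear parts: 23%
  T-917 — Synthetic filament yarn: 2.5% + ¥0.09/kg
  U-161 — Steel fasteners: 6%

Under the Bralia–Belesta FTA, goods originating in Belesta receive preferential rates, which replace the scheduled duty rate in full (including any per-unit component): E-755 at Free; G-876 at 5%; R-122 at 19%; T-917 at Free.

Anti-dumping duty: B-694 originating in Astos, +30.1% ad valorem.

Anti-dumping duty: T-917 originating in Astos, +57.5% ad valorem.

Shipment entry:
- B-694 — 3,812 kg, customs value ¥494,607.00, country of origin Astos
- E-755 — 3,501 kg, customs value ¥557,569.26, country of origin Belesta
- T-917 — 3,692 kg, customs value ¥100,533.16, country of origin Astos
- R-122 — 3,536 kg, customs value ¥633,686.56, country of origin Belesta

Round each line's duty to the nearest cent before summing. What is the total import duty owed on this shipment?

Line 1 (B-694, Astos, 3,812 kg, ¥494,607.00):
Base rate for B-694 is ¥3.42/kg.
Additional duty on B-694 from Astos: +30.1% ad valorem. Applied ad valorem rate = 30.1%.
Duty = ¥494,607.00 × 30.1% + 3,812 × ¥3.42 = ¥161,913.75.
Line 2 (E-755, Belesta, 3,501 kg, ¥557,569.26):
Base rate for E-755 is ¥6.17/kg.
Origin Belesta qualifies under the Bralia–Belesta agreement and E-755 is covered: preferential rate Free applies instead.
Duty = ¥557,569.26 × 0% = ¥0.00.
Line 3 (T-917, Astos, 3,692 kg, ¥100,533.16):
Base rate for T-917 is 2.5% + ¥0.09/kg.
T-917 has an FTA preferential rate, but origin Astos is not Belesta; base rate stands.
Additional duty on T-917 from Astos: +57.5%. Applied ad valorem rate: 2.5% + 57.5% = 60%.
Duty = ¥100,533.16 × 60% + 3,692 × ¥0.09 = ¥60,652.18.
Line 4 (R-122, Belesta, 3,536 kg, ¥633,686.56):
Base rate for R-122 is 23%.
Origin Belesta qualifies under the Bralia–Belesta agreement and R-122 is covered: preferential rate 19% applies instead.
Duty = ¥633,686.56 × 19% = ¥120,400.45.
Total = ¥161,913.75 + ¥0.00 + ¥60,652.18 + ¥120,400.45 = ¥342,966.38.

¥342,966.38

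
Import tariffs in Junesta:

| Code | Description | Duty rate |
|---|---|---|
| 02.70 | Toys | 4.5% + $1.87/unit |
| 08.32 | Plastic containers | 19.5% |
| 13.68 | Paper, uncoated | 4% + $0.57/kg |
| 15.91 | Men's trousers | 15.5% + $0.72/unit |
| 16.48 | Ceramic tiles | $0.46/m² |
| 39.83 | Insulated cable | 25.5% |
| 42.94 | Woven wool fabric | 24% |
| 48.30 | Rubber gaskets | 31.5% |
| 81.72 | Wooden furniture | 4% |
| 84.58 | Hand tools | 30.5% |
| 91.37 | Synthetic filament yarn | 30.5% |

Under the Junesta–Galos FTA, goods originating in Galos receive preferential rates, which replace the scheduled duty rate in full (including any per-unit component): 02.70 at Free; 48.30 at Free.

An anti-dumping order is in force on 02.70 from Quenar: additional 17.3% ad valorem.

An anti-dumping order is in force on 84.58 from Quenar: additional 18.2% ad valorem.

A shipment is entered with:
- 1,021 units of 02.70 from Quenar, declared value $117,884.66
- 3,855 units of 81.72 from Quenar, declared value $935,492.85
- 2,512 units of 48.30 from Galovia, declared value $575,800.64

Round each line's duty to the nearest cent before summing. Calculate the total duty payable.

$246,405.04

Line 1 (02.70, Quenar, 1,021 units, $117,884.66):
Base rate for 02.70 is 4.5% + $1.87/unit.
02.70 has an FTA preferential rate, but origin Quenar is not Galos; base rate stands.
Additional duty on 02.70 from Quenar: +17.3%. Applied ad valorem rate: 4.5% + 17.3% = 21.8%.
Duty = $117,884.66 × 21.8% + 1,021 × $1.87 = $27,608.13.
Line 2 (81.72, Quenar, 3,855 units, $935,492.85):
Base rate for 81.72 is 4%.
Duty = $935,492.85 × 4% = $37,419.71.
Line 3 (48.30, Galovia, 2,512 units, $575,800.64):
Base rate for 48.30 is 31.5%.
48.30 has an FTA preferential rate, but origin Galovia is not Galos; base rate stands.
Duty = $575,800.64 × 31.5% = $181,377.20.
Total = $27,608.13 + $37,419.71 + $181,377.20 = $246,405.04.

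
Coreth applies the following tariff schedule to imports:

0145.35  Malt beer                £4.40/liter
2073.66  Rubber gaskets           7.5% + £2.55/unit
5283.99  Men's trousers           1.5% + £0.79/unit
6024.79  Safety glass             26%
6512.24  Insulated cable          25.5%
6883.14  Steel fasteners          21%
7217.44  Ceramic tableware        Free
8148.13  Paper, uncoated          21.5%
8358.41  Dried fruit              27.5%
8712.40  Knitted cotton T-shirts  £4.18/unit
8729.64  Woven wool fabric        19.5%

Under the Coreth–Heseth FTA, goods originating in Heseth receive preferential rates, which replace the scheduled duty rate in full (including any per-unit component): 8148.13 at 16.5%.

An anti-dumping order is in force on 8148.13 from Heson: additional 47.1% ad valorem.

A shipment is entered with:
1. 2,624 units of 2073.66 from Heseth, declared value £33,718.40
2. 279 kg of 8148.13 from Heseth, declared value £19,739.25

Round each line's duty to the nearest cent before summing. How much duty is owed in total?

£12,477.06

Line 1 (2073.66, Heseth, 2,624 units, £33,718.40):
Base rate for 2073.66 is 7.5% + £2.55/unit.
Origin Heseth is the FTA partner but 2073.66 is not on the preference list; base rate stands.
Duty = £33,718.40 × 7.5% + 2,624 × £2.55 = £9,220.08.
Line 2 (8148.13, Heseth, 279 kg, £19,739.25):
Base rate for 8148.13 is 21.5%.
Origin Heseth qualifies under the Coreth–Heseth agreement and 8148.13 is covered: preferential rate 16.5% applies instead.
The additional-duty order on 8148.13 targets Heson, not Heseth; it does not apply.
Duty = £19,739.25 × 16.5% = £3,256.98.
Total = £9,220.08 + £3,256.98 = £12,477.06.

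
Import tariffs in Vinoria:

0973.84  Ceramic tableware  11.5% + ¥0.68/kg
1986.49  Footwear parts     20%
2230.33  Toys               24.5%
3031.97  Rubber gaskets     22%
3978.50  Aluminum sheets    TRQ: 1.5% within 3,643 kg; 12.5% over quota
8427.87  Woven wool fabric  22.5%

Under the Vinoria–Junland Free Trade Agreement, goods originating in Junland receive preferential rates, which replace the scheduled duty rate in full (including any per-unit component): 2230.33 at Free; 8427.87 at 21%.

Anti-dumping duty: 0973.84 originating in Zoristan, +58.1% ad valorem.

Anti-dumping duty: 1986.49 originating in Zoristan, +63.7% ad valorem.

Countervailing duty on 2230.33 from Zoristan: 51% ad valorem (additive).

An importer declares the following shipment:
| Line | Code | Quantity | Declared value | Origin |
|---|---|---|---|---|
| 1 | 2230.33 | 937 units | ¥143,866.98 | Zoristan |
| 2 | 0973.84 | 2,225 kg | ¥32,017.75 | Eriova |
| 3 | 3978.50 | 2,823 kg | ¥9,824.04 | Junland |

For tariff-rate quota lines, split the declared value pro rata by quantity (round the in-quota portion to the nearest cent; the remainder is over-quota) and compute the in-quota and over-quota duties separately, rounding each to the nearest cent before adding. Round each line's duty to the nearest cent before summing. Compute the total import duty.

¥113,961.97

Line 1 (2230.33, Zoristan, 937 units, ¥143,866.98):
Base rate for 2230.33 is 24.5%.
2230.33 has an FTA preferential rate, but origin Zoristan is not Junland; base rate stands.
Additional duty on 2230.33 from Zoristan: +51%. Applied ad valorem rate: 24.5% + 51% = 75.5%.
Duty = ¥143,866.98 × 75.5% = ¥108,619.57.
Line 2 (0973.84, Eriova, 2,225 kg, ¥32,017.75):
Base rate for 0973.84 is 11.5% + ¥0.68/kg.
The additional-duty order on 0973.84 targets Zoristan, not Eriova; it does not apply.
Duty = ¥32,017.75 × 11.5% + 2,225 × ¥0.68 = ¥5,195.04.
Line 3 (3978.50, Junland, 2,823 kg, ¥9,824.04):
Code 3978.50 is under a tariff-rate quota (threshold 3,643 kg). Quantity 2,823 kg is within the quota, so the in-quota rate 1.5% applies to the full value.
Duty = ¥9,824.04 × 1.5% = ¥147.36.
Total = ¥108,619.57 + ¥5,195.04 + ¥147.36 = ¥113,961.97.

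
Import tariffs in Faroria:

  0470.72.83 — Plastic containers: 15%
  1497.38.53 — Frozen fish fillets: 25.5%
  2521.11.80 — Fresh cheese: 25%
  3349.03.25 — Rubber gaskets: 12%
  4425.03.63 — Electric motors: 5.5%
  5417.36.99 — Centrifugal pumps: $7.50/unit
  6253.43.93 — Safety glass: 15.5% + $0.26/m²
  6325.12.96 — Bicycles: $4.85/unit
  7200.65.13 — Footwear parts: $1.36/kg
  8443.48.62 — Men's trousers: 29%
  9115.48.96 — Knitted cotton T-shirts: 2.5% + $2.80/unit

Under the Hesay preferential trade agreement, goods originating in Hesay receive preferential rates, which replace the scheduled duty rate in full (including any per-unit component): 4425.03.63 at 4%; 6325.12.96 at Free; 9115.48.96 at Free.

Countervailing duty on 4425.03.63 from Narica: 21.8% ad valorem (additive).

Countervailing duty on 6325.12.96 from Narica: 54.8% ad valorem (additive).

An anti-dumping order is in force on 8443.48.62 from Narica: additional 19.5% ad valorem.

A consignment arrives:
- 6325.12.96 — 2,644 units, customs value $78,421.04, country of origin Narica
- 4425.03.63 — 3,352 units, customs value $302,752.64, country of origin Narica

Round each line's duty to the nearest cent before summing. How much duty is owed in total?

$138,449.60

Line 1 (6325.12.96, Narica, 2,644 units, $78,421.04):
Base rate for 6325.12.96 is $4.85/unit.
6325.12.96 has an FTA preferential rate, but origin Narica is not Hesay; base rate stands.
Additional duty on 6325.12.96 from Narica: +54.8% ad valorem. Applied ad valorem rate = 54.8%.
Duty = $78,421.04 × 54.8% + 2,644 × $4.85 = $55,798.13.
Line 2 (4425.03.63, Narica, 3,352 units, $302,752.64):
Base rate for 4425.03.63 is 5.5%.
4425.03.63 has an FTA preferential rate, but origin Narica is not Hesay; base rate stands.
Additional duty on 4425.03.63 from Narica: +21.8%. Applied ad valorem rate: 5.5% + 21.8% = 27.3%.
Duty = $302,752.64 × 27.3% = $82,651.47.
Total = $55,798.13 + $82,651.47 = $138,449.60.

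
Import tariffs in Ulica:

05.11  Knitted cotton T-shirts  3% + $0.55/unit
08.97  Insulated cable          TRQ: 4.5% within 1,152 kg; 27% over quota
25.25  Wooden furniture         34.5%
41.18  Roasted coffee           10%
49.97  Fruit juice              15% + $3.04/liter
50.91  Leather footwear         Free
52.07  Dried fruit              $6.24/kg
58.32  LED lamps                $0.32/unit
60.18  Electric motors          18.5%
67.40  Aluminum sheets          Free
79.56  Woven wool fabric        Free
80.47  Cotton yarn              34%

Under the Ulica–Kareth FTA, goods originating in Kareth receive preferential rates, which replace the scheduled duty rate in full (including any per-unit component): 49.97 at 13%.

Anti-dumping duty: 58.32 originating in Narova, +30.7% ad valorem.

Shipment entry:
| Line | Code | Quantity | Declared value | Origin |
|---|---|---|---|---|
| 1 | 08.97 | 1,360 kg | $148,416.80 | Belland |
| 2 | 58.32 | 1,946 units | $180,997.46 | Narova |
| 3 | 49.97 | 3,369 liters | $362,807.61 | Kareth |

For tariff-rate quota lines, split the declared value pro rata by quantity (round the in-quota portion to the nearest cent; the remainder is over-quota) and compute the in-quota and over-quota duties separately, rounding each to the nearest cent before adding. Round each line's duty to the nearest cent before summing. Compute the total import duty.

Line 1 (08.97, Belland, 1,360 kg, $148,416.80):
Code 08.97 is under a tariff-rate quota (threshold 1,152 kg). In-quota: 1,152 kg at 4.5%; over-quota: 208 kg at 27%.
Pro-rata value split: in-quota = $148,416.80 × 1,152/1,360 = $125,717.76; over-quota = $148,416.80 − $125,717.76 = $22,699.04.
In-quota duty = $125,717.76 × 4.5% = $5,657.30. Over-quota duty = $22,699.04 × 27% = $6,128.74.
Line duty = $5,657.30 + $6,128.74 = $11,786.04.
Line 2 (58.32, Narova, 1,946 units, $180,997.46):
Base rate for 58.32 is $0.32/unit.
Additional duty on 58.32 from Narova: +30.7% ad valorem. Applied ad valorem rate = 30.7%.
Duty = $180,997.46 × 30.7% + 1,946 × $0.32 = $56,188.94.
Line 3 (49.97, Kareth, 3,369 liters, $362,807.61):
Base rate for 49.97 is 15% + $3.04/liter.
Origin Kareth qualifies under the Ulica–Kareth agreement and 49.97 is covered: preferential rate 13% applies instead.
Duty = $362,807.61 × 13% = $47,164.99.
Total = $11,786.04 + $56,188.94 + $47,164.99 = $115,139.97.

$115,139.97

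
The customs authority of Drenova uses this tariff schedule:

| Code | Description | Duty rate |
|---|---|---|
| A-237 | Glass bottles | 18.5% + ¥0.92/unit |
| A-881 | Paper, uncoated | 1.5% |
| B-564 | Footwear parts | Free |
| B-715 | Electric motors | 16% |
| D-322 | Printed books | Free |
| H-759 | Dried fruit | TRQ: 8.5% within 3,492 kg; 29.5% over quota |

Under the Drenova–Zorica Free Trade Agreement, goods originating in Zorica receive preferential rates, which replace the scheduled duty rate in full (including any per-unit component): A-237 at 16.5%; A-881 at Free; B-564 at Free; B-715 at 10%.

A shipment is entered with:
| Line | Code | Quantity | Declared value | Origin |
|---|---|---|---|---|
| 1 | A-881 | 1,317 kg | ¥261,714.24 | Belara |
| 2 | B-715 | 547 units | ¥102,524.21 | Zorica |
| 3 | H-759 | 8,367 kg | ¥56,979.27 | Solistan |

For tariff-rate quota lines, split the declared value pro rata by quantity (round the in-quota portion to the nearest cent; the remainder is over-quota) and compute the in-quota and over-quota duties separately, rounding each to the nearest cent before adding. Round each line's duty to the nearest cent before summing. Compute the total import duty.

Line 1 (A-881, Belara, 1,317 kg, ¥261,714.24):
Base rate for A-881 is 1.5%.
A-881 has an FTA preferential rate, but origin Belara is not Zorica; base rate stands.
Duty = ¥261,714.24 × 1.5% = ¥3,925.71.
Line 2 (B-715, Zorica, 547 units, ¥102,524.21):
Base rate for B-715 is 16%.
Origin Zorica qualifies under the Drenova–Zorica agreement and B-715 is covered: preferential rate 10% applies instead.
Duty = ¥102,524.21 × 10% = ¥10,252.42.
Line 3 (H-759, Solistan, 8,367 kg, ¥56,979.27):
Code H-759 is under a tariff-rate quota (threshold 3,492 kg). In-quota: 3,492 kg at 8.5%; over-quota: 4,875 kg at 29.5%.
Pro-rata value split: in-quota = ¥56,979.27 × 3,492/8,367 = ¥23,780.52; over-quota = ¥56,979.27 − ¥23,780.52 = ¥33,198.75.
In-quota duty = ¥23,780.52 × 8.5% = ¥2,021.34. Over-quota duty = ¥33,198.75 × 29.5% = ¥9,793.63.
Line duty = ¥2,021.34 + ¥9,793.63 = ¥11,814.97.
Total = ¥3,925.71 + ¥10,252.42 + ¥11,814.97 = ¥25,993.10.

¥25,993.10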